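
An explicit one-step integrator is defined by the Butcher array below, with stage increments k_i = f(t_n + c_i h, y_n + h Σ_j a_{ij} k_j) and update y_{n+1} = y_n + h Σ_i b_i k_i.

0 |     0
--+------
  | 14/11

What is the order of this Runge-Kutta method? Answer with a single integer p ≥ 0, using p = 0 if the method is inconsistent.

0

b = (14/11)
c = (0)
Σ b_i: 14/11·1 = 14/11 ≠ 1 ⇒ order 0.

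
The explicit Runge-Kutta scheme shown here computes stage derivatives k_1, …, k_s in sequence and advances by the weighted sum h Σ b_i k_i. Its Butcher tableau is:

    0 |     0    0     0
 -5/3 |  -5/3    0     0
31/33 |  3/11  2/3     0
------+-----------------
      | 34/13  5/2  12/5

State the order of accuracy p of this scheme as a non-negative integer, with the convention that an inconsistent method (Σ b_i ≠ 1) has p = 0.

0

b = (34/13, 5/2, 12/5)
c = (0, -5/3, 31/33)
Ac = (0, 0, -10/9)
Σ b_i: 34/13·1 + 5/2·1 + 12/5·1 = 977/130 ≠ 1 ⇒ order 0.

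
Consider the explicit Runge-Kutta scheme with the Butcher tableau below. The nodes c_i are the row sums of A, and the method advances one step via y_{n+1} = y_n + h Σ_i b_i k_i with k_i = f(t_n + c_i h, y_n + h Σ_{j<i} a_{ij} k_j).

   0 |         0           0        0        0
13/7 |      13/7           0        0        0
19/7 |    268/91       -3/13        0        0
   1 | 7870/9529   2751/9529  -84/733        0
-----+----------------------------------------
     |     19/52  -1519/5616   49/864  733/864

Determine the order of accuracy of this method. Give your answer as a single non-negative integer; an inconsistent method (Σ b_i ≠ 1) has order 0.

4

b = (19/52, -1519/5616, 49/864, 733/864)
c = (0, 13/7, 19/7, 1)
Ac = (0, 0, -3/7, 165/733)
Σ b_i: 19/52·1 + (-1519/5616)·1 + 49/864·1 + 733/864·1 = 1 ✓
b·c: (-1519/5616)·13/7 + 49/864·19/7 + 733/864·1 = 1/2 ✓
b·c²: (-1519/5616)·169/49 + 49/864·361/49 + 733/864·1 = 1/3 ✓
b·Ac: 49/864·(-3/7) + 733/864·165/733 = 1/6 ✓
b·c³: (-1519/5616)·2197/343 + 49/864·6859/343 + 733/864·1 = 1/4 ✓
b·(c∘Ac): 49/864·(-57/49) + 733/864·165/733 = 1/8 ✓
b·Ac²: 49/864·(-39/49) + 733/864·111/733 = 1/12 ✓
b·A²c: 733/864·36/733 = 1/24 ✓; 4 stages ⇒ order 4.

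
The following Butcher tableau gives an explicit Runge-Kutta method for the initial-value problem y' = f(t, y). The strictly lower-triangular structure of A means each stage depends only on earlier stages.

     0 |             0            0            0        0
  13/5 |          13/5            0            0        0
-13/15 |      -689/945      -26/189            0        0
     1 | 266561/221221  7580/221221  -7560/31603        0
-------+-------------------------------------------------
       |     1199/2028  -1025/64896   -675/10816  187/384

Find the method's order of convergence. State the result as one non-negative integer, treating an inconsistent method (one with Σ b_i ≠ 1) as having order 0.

b = (1199/2028, -1025/64896, -675/10816, 187/384)
c = (0, 13/5, -13/15, 1)
Ac = (0, 0, -338/945, 388/1309)
Σ b_i: 1199/2028·1 + (-1025/64896)·1 + (-675/10816)·1 + 187/384·1 = 1 ✓
b·c: (-1025/64896)·13/5 + (-675/10816)·(-13/15) + 187/384·1 = 1/2 ✓
b·c²: (-1025/64896)·169/25 + (-675/10816)·169/225 + 187/384·1 = 1/3 ✓
b·Ac: (-675/10816)·(-338/945) + 187/384·388/1309 = 1/6 ✓
b·c³: (-1025/64896)·2197/125 + (-675/10816)·(-2197/3375) + 187/384·1 = 1/4 ✓
b·(c∘Ac): (-675/10816)·4394/14175 + 187/384·388/1309 = 1/8 ✓
b·Ac²: (-675/10816)·(-4394/4725) + 187/384·4/77 = 1/12 ✓
b·A²c: 187/384·16/187 = 1/24 ✓; 4 stages ⇒ order 4.

4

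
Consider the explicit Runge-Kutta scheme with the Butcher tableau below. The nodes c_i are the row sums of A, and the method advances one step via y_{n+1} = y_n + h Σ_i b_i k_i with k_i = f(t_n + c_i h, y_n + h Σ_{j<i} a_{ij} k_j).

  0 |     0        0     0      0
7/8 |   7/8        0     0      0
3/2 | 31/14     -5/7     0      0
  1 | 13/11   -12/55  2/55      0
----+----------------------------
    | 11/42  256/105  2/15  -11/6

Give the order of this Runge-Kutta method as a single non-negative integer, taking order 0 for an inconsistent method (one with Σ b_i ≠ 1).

b = (11/42, 256/105, 2/15, -11/6)
c = (0, 7/8, 3/2, 1)
Ac = (0, 0, -5/8, -3/22)
Σ b_i: 11/42·1 + 256/105·1 + 2/15·1 + (-11/6)·1 = 1 ✓
b·c: 256/105·7/8 + 2/15·3/2 + (-11/6)·1 = 1/2 ✓
b·c²: 256/105·49/64 + 2/15·9/4 + (-11/6)·1 = 1/3 ✓
b·Ac: 2/15·(-5/8) + (-11/6)·(-3/22) = 1/6 ✓
b·c³: 256/105·343/512 + 2/15·27/8 + (-11/6)·1 = 1/4 ✓
b·(c∘Ac): 2/15·(-15/16) + (-11/6)·(-3/22) = 1/8 ✓
b·Ac²: 2/15·(-35/64) + (-11/6)·(-15/176) = 1/12 ✓
b·A²c: (-11/6)·(-1/44) = 1/24 ✓; 4 stages ⇒ order 4.

4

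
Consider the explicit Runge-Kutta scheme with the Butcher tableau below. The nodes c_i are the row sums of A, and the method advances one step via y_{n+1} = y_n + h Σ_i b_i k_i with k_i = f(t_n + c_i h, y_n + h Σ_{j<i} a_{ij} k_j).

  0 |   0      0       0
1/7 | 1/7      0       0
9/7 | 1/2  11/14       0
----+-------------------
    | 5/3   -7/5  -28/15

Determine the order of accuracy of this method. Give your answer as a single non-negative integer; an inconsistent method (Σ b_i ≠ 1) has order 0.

b = (5/3, -7/5, -28/15)
c = (0, 1/7, 9/7)
Ac = (0, 0, 11/98)
Σ b_i: 5/3·1 + (-7/5)·1 + (-28/15)·1 = -8/5 ≠ 1 ⇒ order 0.

0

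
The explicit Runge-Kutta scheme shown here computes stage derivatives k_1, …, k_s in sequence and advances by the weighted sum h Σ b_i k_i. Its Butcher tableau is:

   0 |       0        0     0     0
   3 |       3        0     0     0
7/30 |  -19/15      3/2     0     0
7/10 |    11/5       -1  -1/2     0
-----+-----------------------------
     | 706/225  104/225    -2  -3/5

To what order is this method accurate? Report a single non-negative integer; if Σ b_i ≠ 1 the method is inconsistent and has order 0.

2

b = (706/225, 104/225, -2, -3/5)
c = (0, 3, 7/30, 7/10)
Ac = (0, 0, 9/2, -187/60)
Σ b_i: 706/225·1 + 104/225·1 + (-2)·1 + (-3/5)·1 = 1 ✓
b·c: 104/225·3 + (-2)·7/30 + (-3/5)·7/10 = 1/2 ✓
b·c²: 104/225·9 + (-2)·49/900 + (-3/5)·49/100 = 16907/4500 ≠ 1/3 ⇒ order 2.
b·Ac: (-2)·9/2 + (-3/5)·(-187/60) = -713/100 ≠ 1/6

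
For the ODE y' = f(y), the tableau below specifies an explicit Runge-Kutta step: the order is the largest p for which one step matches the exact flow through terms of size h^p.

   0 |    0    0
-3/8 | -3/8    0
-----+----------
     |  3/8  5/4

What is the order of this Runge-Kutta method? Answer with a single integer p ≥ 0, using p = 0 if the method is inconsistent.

0

b = (3/8, 5/4)
c = (0, -3/8)
Σ b_i: 3/8·1 + 5/4·1 = 13/8 ≠ 1 ⇒ order 0.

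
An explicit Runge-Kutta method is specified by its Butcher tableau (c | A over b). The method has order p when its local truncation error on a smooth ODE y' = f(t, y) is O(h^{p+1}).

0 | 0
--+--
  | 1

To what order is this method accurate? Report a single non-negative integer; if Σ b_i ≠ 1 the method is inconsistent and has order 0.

1

b = (1)
c = (0)
Σ b_i: 1·1 = 1 ✓; 1 stage ⇒ order 1.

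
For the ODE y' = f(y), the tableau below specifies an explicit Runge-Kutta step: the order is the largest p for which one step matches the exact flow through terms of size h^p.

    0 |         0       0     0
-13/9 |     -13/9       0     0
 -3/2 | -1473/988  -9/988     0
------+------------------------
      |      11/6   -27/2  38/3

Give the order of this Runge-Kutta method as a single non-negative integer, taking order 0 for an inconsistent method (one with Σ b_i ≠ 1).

3

b = (11/6, -27/2, 38/3)
c = (0, -13/9, -3/2)
Ac = (0, 0, 1/76)
Σ b_i: 11/6·1 + (-27/2)·1 + 38/3·1 = 1 ✓
b·c: (-27/2)·(-13/9) + 38/3·(-3/2) = 1/2 ✓
b·c²: (-27/2)·169/81 + 38/3·9/4 = 1/3 ✓
b·Ac: 38/3·1/76 = 1/6 ✓; 3 stages ⇒ order 3.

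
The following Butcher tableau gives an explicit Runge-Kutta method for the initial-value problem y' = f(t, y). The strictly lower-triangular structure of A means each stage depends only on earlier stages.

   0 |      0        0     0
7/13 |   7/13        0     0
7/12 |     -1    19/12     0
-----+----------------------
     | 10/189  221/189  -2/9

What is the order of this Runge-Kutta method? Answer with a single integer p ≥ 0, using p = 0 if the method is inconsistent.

2

b = (10/189, 221/189, -2/9)
c = (0, 7/13, 7/12)
Ac = (0, 0, 133/156)
Σ b_i: 10/189·1 + 221/189·1 + (-2/9)·1 = 1 ✓
b·c: 221/189·7/13 + (-2/9)·7/12 = 1/2 ✓
b·c²: 221/189·49/169 + (-2/9)·49/144 = 2219/8424 ≠ 1/3 ⇒ order 2.
b·Ac: (-2/9)·133/156 = -133/702 ≠ 1/6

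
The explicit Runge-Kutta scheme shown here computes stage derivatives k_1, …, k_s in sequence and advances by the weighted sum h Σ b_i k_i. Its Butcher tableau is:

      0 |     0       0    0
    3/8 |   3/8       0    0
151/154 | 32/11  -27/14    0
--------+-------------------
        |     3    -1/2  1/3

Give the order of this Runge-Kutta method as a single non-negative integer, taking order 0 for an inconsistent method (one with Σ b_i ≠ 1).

b = (3, -1/2, 1/3)
c = (0, 3/8, 151/154)
Ac = (0, 0, -81/112)
Σ b_i: 3·1 + (-1/2)·1 + 1/3·1 = 17/6 ≠ 1 ⇒ order 0.

0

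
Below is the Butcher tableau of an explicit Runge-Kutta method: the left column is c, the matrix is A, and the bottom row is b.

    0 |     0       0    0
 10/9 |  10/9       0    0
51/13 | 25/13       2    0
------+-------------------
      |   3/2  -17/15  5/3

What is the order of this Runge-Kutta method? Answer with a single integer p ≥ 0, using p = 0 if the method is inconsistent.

b = (3/2, -17/15, 5/3)
c = (0, 10/9, 51/13)
Ac = (0, 0, 20/9)
Σ b_i: 3/2·1 + (-17/15)·1 + 5/3·1 = 61/30 ≠ 1 ⇒ order 0.

0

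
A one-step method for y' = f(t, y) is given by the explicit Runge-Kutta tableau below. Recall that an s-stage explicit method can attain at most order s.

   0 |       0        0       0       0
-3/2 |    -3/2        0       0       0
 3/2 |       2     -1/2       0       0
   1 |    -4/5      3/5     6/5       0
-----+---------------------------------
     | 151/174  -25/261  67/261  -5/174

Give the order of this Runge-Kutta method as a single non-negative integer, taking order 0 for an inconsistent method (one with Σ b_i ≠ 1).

b = (151/174, -25/261, 67/261, -5/174)
c = (0, -3/2, 3/2, 1)
Ac = (0, 0, 3/4, 9/10)
Σ b_i: 151/174·1 + (-25/261)·1 + 67/261·1 + (-5/174)·1 = 1 ✓
b·c: (-25/261)·(-3/2) + 67/261·3/2 + (-5/174)·1 = 1/2 ✓
b·c²: (-25/261)·9/4 + 67/261·9/4 + (-5/174)·1 = 1/3 ✓
b·Ac: 67/261·3/4 + (-5/174)·9/10 = 1/6 ✓
b·c³: (-25/261)·(-27/8) + 67/261·27/8 + (-5/174)·1 = 101/87 ≠ 1/4 ⇒ order 3.
b·(c∘Ac): 67/261·9/8 + (-5/174)·9/10 = 61/232 ≠ 1/8
b·Ac²: 67/261·(-9/8) + (-5/174)·81/20 = -47/116 ≠ 1/12
b·A²c: (-5/174)·9/10 = -3/116 ≠ 1/24

3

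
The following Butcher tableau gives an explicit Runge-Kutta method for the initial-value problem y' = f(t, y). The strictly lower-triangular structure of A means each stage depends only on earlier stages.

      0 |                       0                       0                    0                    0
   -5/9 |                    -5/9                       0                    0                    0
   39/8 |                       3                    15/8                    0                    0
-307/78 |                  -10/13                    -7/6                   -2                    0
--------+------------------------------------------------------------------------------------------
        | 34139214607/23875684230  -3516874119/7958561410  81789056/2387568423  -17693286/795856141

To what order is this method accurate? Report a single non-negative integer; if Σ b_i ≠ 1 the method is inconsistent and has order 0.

3

b = (34139214607/23875684230, -3516874119/7958561410, 81789056/2387568423, -17693286/795856141)
c = (0, -5/9, 39/8, -307/78)
Ac = (0, 0, -25/24, -983/108)
Σ b_i: 34139214607/23875684230·1 + (-3516874119/7958561410)·1 + 81789056/2387568423·1 + (-17693286/795856141)·1 = 1 ✓
b·c: (-3516874119/7958561410)·(-5/9) + 81789056/2387568423·39/8 + (-17693286/795856141)·(-307/78) = 1/2 ✓
b·c²: (-3516874119/7958561410)·25/81 + 81789056/2387568423·1521/64 + (-17693286/795856141)·94249/6084 = 1/3 ✓
b·Ac: 81789056/2387568423·(-25/24) + (-17693286/795856141)·(-983/108) = 1/6 ✓
b·c³: (-3516874119/7958561410)·(-125/729) + 81789056/2387568423·59319/512 + (-17693286/795856141)·(-28934443/474552) = 1005667257557/186230336994 ≠ 1/4 ⇒ order 3.
b·(c∘Ac): 81789056/2387568423·(-325/64) + (-17693286/795856141)·301781/8424 = -83407158497/85952463228 ≠ 1/8
b·Ac²: 81789056/2387568423·125/216 + (-17693286/795856141)·(-372403/7776) = 372873131681/343809852912 ≠ 1/12
b·A²c: (-17693286/795856141)·25/12 = -73722025/1591712282 ≠ 1/24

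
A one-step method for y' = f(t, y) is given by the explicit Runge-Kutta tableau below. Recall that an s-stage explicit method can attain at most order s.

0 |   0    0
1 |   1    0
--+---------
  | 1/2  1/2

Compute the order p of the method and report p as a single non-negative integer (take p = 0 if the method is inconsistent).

b = (1/2, 1/2)
c = (0, 1)
Σ b_i: 1/2·1 + 1/2·1 = 1 ✓
b·c: 1/2·1 = 1/2 ✓; 2 stages ⇒ order 2.

2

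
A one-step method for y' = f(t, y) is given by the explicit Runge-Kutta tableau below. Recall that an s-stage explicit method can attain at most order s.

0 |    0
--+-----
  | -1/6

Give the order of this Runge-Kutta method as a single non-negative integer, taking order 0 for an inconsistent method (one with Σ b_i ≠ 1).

0

b = (-1/6)
c = (0)
Σ b_i: (-1/6)·1 = -1/6 ≠ 1 ⇒ order 0.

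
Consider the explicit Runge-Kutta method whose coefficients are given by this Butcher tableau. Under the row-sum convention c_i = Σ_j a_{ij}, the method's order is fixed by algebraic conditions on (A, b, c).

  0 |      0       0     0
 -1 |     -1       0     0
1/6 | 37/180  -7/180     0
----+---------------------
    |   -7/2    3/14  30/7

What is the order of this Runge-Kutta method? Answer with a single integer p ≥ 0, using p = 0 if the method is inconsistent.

b = (-7/2, 3/14, 30/7)
c = (0, -1, 1/6)
Ac = (0, 0, 7/180)
Σ b_i: (-7/2)·1 + 3/14·1 + 30/7·1 = 1 ✓
b·c: 3/14·(-1) + 30/7·1/6 = 1/2 ✓
b·c²: 3/14·1 + 30/7·1/36 = 1/3 ✓
b·Ac: 30/7·7/180 = 1/6 ✓; 3 stages ⇒ order 3.

3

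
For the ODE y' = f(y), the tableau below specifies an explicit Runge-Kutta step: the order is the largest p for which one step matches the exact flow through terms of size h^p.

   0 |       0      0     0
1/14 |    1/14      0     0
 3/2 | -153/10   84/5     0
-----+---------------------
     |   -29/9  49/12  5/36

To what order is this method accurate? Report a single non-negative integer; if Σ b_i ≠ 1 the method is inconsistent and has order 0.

3

b = (-29/9, 49/12, 5/36)
c = (0, 1/14, 3/2)
Ac = (0, 0, 6/5)
Σ b_i: (-29/9)·1 + 49/12·1 + 5/36·1 = 1 ✓
b·c: 49/12·1/14 + 5/36·3/2 = 1/2 ✓
b·c²: 49/12·1/196 + 5/36·9/4 = 1/3 ✓
b·Ac: 5/36·6/5 = 1/6 ✓; 3 stages ⇒ order 3.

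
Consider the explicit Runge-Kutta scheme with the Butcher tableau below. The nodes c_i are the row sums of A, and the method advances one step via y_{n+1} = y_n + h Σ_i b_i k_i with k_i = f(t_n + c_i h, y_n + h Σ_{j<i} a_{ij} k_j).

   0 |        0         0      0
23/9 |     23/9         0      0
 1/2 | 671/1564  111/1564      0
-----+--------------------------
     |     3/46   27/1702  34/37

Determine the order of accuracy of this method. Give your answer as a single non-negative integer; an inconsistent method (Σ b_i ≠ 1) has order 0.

3

b = (3/46, 27/1702, 34/37)
c = (0, 23/9, 1/2)
Ac = (0, 0, 37/204)
Σ b_i: 3/46·1 + 27/1702·1 + 34/37·1 = 1 ✓
b·c: 27/1702·23/9 + 34/37·1/2 = 1/2 ✓
b·c²: 27/1702·529/81 + 34/37·1/4 = 1/3 ✓
b·Ac: 34/37·37/204 = 1/6 ✓; 3 stages ⇒ order 3.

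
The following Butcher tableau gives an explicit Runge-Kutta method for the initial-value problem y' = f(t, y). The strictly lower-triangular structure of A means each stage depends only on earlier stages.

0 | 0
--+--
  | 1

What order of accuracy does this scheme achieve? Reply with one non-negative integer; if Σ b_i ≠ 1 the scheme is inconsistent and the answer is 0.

1

b = (1)
c = (0)
Σ b_i: 1·1 = 1 ✓; 1 stage ⇒ order 1.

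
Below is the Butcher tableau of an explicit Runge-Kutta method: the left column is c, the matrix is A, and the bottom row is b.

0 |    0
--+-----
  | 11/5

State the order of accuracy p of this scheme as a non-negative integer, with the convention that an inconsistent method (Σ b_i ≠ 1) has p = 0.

b = (11/5)
c = (0)
Σ b_i: 11/5·1 = 11/5 ≠ 1 ⇒ order 0.

0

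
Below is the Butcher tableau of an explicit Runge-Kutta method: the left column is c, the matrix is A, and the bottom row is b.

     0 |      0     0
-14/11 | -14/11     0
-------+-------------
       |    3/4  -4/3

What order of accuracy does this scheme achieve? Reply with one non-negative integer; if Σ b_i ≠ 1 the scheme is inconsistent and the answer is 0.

0

b = (3/4, -4/3)
c = (0, -14/11)
Σ b_i: 3/4·1 + (-4/3)·1 = -7/12 ≠ 1 ⇒ order 0.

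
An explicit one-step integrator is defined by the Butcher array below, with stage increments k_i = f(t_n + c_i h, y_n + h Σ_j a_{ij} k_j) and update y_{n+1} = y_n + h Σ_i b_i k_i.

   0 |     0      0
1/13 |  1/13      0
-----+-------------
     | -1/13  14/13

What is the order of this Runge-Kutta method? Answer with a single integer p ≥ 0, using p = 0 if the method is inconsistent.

b = (-1/13, 14/13)
c = (0, 1/13)
Σ b_i: (-1/13)·1 + 14/13·1 = 1 ✓
b·c: 14/13·1/13 = 14/169 ≠ 1/2 ⇒ order 1.

1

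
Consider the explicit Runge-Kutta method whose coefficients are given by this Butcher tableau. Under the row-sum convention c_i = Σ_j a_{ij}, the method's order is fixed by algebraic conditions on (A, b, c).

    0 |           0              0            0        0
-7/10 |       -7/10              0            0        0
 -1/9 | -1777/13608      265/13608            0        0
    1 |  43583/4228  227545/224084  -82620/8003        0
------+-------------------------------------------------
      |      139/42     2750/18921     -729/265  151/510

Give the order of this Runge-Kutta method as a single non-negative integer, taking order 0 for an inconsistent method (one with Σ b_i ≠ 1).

b = (139/42, 2750/18921, -729/265, 151/510)
c = (0, -7/10, -1/9, 1)
Ac = (0, 0, -53/3888, 527/1208)
Σ b_i: 139/42·1 + 2750/18921·1 + (-729/265)·1 + 151/510·1 = 1 ✓
b·c: 2750/18921·(-7/10) + (-729/265)·(-1/9) + 151/510·1 = 1/2 ✓
b·c²: 2750/18921·49/100 + (-729/265)·1/81 + 151/510·1 = 1/3 ✓
b·Ac: (-729/265)·(-53/3888) + 151/510·527/1208 = 1/6 ✓
b·c³: 2750/18921·(-343/1000) + (-729/265)·(-1/729) + 151/510·1 = 1/4 ✓
b·(c∘Ac): (-729/265)·53/34992 + 151/510·527/1208 = 1/8 ✓
b·Ac²: (-729/265)·371/38880 + 151/510·4471/12080 = 1/12 ✓
b·A²c: 151/510·85/604 = 1/24 ✓; 4 stages ⇒ order 4.

4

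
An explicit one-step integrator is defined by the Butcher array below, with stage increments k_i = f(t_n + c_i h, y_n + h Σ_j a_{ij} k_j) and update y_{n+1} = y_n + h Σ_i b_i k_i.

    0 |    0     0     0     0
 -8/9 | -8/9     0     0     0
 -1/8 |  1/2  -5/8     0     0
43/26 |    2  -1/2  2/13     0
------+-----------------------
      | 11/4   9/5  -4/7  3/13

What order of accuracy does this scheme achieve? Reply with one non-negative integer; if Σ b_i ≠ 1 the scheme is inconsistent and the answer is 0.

b = (11/4, 9/5, -4/7, 3/13)
c = (0, -8/9, -1/8, 43/26)
Ac = (0, 0, 5/9, 199/468)
Σ b_i: 11/4·1 + 9/5·1 + (-4/7)·1 + 3/13·1 = 7661/1820 ≠ 1 ⇒ order 0.

0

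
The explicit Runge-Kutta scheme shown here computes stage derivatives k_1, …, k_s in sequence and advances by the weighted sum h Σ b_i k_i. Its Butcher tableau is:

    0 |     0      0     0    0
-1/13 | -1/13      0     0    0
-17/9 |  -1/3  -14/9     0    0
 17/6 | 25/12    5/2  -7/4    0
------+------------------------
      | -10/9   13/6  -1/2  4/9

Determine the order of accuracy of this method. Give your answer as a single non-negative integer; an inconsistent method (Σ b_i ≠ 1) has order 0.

1

b = (-10/9, 13/6, -1/2, 4/9)
c = (0, -1/13, -17/9, 17/6)
Ac = (0, 0, 14/117, 1457/468)
Σ b_i: (-10/9)·1 + 13/6·1 + (-1/2)·1 + 4/9·1 = 1 ✓
b·c: 13/6·(-1/13) + (-1/2)·(-17/9) + 4/9·17/6 = 55/27 ≠ 1/2 ⇒ order 1.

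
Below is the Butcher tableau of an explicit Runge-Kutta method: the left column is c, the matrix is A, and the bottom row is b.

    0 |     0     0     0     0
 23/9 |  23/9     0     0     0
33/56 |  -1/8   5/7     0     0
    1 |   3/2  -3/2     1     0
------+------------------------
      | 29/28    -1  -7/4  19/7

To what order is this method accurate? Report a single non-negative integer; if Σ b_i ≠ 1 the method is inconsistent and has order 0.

1

b = (29/28, -1, -7/4, 19/7)
c = (0, 23/9, 33/56, 1)
Ac = (0, 0, 115/63, -545/168)
Σ b_i: 29/28·1 + (-1)·1 + (-7/4)·1 + 19/7·1 = 1 ✓
b·c: (-1)·23/9 + (-7/4)·33/56 + 19/7·1 = -1759/2016 ≠ 1/2 ⇒ order 1.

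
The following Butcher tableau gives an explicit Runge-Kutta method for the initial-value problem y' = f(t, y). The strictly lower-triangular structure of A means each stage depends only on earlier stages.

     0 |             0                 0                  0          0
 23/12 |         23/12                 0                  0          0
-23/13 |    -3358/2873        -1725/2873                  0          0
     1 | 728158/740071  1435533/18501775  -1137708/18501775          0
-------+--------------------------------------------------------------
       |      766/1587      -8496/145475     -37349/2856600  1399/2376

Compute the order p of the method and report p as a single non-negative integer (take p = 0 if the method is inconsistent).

b = (766/1587, -8496/145475, -37349/2856600, 1399/2376)
c = (0, 23/12, -23/13, 1)
Ac = (0, 0, -13225/11492, 1441/5596)
Σ b_i: 766/1587·1 + (-8496/145475)·1 + (-37349/2856600)·1 + 1399/2376·1 = 1 ✓
b·c: (-8496/145475)·23/12 + (-37349/2856600)·(-23/13) + 1399/2376·1 = 1/2 ✓
b·c²: (-8496/145475)·529/144 + (-37349/2856600)·529/169 + 1399/2376·1 = 1/3 ✓
b·Ac: (-37349/2856600)·(-13225/11492) + 1399/2376·1441/5596 = 1/6 ✓
b·c³: (-8496/145475)·12167/1728 + (-37349/2856600)·(-12167/2197) + 1399/2376·1 = 1/4 ✓
b·(c∘Ac): (-37349/2856600)·304175/149396 + 1399/2376·1441/5596 = 1/8 ✓
b·Ac²: (-37349/2856600)·(-304175/137904) + 1399/2376·6215/67152 = 1/12 ✓
b·A²c: 1399/2376·99/1399 = 1/24 ✓; 4 stages ⇒ order 4.

4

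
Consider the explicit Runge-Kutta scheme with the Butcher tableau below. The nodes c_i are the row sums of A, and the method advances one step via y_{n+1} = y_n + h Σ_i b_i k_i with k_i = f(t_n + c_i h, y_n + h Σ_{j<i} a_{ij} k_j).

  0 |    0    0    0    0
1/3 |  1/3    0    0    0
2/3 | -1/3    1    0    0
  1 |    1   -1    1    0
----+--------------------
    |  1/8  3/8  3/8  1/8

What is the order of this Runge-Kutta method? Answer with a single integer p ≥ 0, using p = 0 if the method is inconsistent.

b = (1/8, 3/8, 3/8, 1/8)
c = (0, 1/3, 2/3, 1)
Ac = (0, 0, 1/3, 1/3)
Σ b_i: 1/8·1 + 3/8·1 + 3/8·1 + 1/8·1 = 1 ✓
b·c: 3/8·1/3 + 3/8·2/3 + 1/8·1 = 1/2 ✓
b·c²: 3/8·1/9 + 3/8·4/9 + 1/8·1 = 1/3 ✓
b·Ac: 3/8·1/3 + 1/8·1/3 = 1/6 ✓
b·c³: 3/8·1/27 + 3/8·8/27 + 1/8·1 = 1/4 ✓
b·(c∘Ac): 3/8·2/9 + 1/8·1/3 = 1/8 ✓
b·Ac²: 3/8·1/9 + 1/8·1/3 = 1/12 ✓
b·A²c: 1/8·1/3 = 1/24 ✓; 4 stages ⇒ order 4.

4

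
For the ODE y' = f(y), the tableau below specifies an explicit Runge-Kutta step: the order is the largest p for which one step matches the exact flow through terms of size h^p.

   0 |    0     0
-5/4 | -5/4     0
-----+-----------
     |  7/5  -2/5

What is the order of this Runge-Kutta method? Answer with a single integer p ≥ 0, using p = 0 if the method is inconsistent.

b = (7/5, -2/5)
c = (0, -5/4)
Σ b_i: 7/5·1 + (-2/5)·1 = 1 ✓
b·c: (-2/5)·(-5/4) = 1/2 ✓; 2 stages ⇒ order 2.

2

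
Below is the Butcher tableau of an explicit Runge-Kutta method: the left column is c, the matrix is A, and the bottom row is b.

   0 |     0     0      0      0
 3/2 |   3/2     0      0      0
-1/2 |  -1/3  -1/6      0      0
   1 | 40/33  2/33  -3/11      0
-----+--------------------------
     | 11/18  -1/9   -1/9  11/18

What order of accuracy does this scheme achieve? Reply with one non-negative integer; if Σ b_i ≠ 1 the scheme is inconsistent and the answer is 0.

b = (11/18, -1/9, -1/9, 11/18)
c = (0, 3/2, -1/2, 1)
Ac = (0, 0, -1/4, 5/22)
Σ b_i: 11/18·1 + (-1/9)·1 + (-1/9)·1 + 11/18·1 = 1 ✓
b·c: (-1/9)·3/2 + (-1/9)·(-1/2) + 11/18·1 = 1/2 ✓
b·c²: (-1/9)·9/4 + (-1/9)·1/4 + 11/18·1 = 1/3 ✓
b·Ac: (-1/9)·(-1/4) + 11/18·5/22 = 1/6 ✓
b·c³: (-1/9)·27/8 + (-1/9)·(-1/8) + 11/18·1 = 1/4 ✓
b·(c∘Ac): (-1/9)·1/8 + 11/18·5/22 = 1/8 ✓
b·Ac²: (-1/9)·(-3/8) + 11/18·3/44 = 1/12 ✓
b·A²c: 11/18·3/44 = 1/24 ✓; 4 stages ⇒ order 4.

4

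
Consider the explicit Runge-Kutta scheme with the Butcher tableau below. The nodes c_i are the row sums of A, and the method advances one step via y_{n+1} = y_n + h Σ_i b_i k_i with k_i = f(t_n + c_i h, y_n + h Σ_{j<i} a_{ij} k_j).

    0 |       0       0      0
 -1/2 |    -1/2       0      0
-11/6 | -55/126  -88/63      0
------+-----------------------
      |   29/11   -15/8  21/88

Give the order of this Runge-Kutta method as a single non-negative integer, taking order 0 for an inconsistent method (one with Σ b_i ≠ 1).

3

b = (29/11, -15/8, 21/88)
c = (0, -1/2, -11/6)
Ac = (0, 0, 44/63)
Σ b_i: 29/11·1 + (-15/8)·1 + 21/88·1 = 1 ✓
b·c: (-15/8)·(-1/2) + 21/88·(-11/6) = 1/2 ✓
b·c²: (-15/8)·1/4 + 21/88·121/36 = 1/3 ✓
b·Ac: 21/88·44/63 = 1/6 ✓; 3 stages ⇒ order 3.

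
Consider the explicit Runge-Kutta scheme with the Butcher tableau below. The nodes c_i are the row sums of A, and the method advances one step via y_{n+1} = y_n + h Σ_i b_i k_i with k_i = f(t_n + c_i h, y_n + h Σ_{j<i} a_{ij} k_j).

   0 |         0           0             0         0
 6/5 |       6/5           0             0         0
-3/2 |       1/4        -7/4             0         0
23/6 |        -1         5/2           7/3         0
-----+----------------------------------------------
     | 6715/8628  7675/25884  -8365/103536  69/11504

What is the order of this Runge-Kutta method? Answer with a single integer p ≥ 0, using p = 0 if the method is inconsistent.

b = (6715/8628, 7675/25884, -8365/103536, 69/11504)
c = (0, 6/5, -3/2, 23/6)
Ac = (0, 0, -21/10, -1/2)
Σ b_i: 6715/8628·1 + 7675/25884·1 + (-8365/103536)·1 + 69/11504·1 = 1 ✓
b·c: 7675/25884·6/5 + (-8365/103536)·(-3/2) + 69/11504·23/6 = 1/2 ✓
b·c²: 7675/25884·36/25 + (-8365/103536)·9/4 + 69/11504·529/36 = 1/3 ✓
b·Ac: (-8365/103536)·(-21/10) + 69/11504·(-1/2) = 1/6 ✓
b·c³: 7675/25884·216/125 + (-8365/103536)·(-27/8) + 69/11504·12167/216 = 145327/129420 ≠ 1/4 ⇒ order 3.
b·(c∘Ac): (-8365/103536)·63/20 + 69/11504·(-23/12) = -765/2876 ≠ 1/8
b·Ac²: (-8365/103536)·(-63/25) + 69/11504·177/20 = 59057/230080 ≠ 1/12
b·A²c: 69/11504·(-49/10) = -3381/115040 ≠ 1/24

3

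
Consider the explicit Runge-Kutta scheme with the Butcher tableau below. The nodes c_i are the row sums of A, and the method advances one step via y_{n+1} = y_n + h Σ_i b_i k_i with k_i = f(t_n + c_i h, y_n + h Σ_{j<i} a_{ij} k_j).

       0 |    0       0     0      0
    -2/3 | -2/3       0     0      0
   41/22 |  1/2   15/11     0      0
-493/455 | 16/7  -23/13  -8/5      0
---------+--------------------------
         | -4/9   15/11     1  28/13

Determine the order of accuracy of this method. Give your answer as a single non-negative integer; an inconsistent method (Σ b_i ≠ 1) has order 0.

b = (-4/9, 15/11, 1, 28/13)
c = (0, -2/3, 41/22, -493/455)
Ac = (0, 0, -10/11, -3866/2145)
Σ b_i: (-4/9)·1 + 15/11·1 + 1·1 + 28/13·1 = 5242/1287 ≠ 1 ⇒ order 0.

0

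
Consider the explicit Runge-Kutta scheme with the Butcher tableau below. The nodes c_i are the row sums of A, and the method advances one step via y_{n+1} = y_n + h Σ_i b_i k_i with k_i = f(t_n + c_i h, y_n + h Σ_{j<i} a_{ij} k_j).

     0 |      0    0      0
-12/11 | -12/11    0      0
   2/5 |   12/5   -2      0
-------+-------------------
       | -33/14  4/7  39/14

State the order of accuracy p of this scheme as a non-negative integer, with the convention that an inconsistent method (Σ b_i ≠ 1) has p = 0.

1

b = (-33/14, 4/7, 39/14)
c = (0, -12/11, 2/5)
Ac = (0, 0, 24/11)
Σ b_i: (-33/14)·1 + 4/7·1 + 39/14·1 = 1 ✓
b·c: 4/7·(-12/11) + 39/14·2/5 = 27/55 ≠ 1/2 ⇒ order 1.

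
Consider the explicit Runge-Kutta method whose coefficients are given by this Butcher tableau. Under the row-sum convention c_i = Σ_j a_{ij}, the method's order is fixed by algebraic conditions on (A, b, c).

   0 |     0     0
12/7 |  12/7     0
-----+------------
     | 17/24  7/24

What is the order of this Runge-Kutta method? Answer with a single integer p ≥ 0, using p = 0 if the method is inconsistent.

2

b = (17/24, 7/24)
c = (0, 12/7)
Σ b_i: 17/24·1 + 7/24·1 = 1 ✓
b·c: 7/24·12/7 = 1/2 ✓; 2 stages ⇒ order 2.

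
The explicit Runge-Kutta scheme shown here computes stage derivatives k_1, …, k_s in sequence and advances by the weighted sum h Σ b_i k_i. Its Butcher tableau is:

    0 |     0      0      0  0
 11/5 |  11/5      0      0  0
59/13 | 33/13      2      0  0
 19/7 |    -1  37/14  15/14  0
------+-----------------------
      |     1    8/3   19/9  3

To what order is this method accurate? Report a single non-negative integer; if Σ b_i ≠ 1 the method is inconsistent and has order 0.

0

b = (1, 8/3, 19/9, 3)
c = (0, 11/5, 59/13, 19/7)
Ac = (0, 0, 22/5, 694/65)
Σ b_i: 1·1 + 8/3·1 + 19/9·1 + 3·1 = 79/9 ≠ 1 ⇒ order 0.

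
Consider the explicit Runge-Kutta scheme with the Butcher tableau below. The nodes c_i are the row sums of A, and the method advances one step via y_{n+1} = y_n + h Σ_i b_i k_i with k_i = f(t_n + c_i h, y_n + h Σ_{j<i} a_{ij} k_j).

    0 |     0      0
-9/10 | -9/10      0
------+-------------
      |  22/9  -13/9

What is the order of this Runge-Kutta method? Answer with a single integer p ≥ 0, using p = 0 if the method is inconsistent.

b = (22/9, -13/9)
c = (0, -9/10)
Σ b_i: 22/9·1 + (-13/9)·1 = 1 ✓
b·c: (-13/9)·(-9/10) = 13/10 ≠ 1/2 ⇒ order 1.

1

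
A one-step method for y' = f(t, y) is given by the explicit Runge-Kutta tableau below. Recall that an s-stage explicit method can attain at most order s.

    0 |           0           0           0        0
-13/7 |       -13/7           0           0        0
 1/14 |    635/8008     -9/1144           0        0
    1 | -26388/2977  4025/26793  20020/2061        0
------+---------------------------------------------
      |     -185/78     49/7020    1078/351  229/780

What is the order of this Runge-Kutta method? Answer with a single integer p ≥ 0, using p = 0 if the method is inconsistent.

4

b = (-185/78, 49/7020, 1078/351, 229/780)
c = (0, -13/7, 1/14, 1)
Ac = (0, 0, 9/616, 95/229)
Σ b_i: (-185/78)·1 + 49/7020·1 + 1078/351·1 + 229/780·1 = 1 ✓
b·c: 49/7020·(-13/7) + 1078/351·1/14 + 229/780·1 = 1/2 ✓
b·c²: 49/7020·169/49 + 1078/351·1/196 + 229/780·1 = 1/3 ✓
b·Ac: 1078/351·9/616 + 229/780·95/229 = 1/6 ✓
b·c³: 49/7020·(-2197/343) + 1078/351·1/2744 + 229/780·1 = 1/4 ✓
b·(c∘Ac): 1078/351·9/8624 + 229/780·95/229 = 1/8 ✓
b·Ac²: 1078/351·(-117/4312) + 229/780·130/229 = 1/12 ✓
b·A²c: 229/780·65/458 = 1/24 ✓; 4 stages ⇒ order 4.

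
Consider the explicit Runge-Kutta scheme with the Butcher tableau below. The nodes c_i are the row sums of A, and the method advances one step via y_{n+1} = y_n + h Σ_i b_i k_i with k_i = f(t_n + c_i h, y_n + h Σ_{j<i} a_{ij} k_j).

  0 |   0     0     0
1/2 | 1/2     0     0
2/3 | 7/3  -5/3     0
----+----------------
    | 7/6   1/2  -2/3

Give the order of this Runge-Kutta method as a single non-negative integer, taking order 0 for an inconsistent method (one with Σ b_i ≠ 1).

b = (7/6, 1/2, -2/3)
c = (0, 1/2, 2/3)
Ac = (0, 0, -5/6)
Σ b_i: 7/6·1 + 1/2·1 + (-2/3)·1 = 1 ✓
b·c: 1/2·1/2 + (-2/3)·2/3 = -7/36 ≠ 1/2 ⇒ order 1.

1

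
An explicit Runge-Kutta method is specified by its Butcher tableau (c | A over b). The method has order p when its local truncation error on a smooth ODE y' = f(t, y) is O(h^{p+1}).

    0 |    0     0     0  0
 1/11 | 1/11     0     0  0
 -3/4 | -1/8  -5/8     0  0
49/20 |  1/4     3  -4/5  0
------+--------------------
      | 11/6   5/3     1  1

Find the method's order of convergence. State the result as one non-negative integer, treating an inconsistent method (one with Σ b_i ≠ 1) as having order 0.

b = (11/6, 5/3, 1, 1)
c = (0, 1/11, -3/4, 49/20)
Ac = (0, 0, -5/88, 48/55)
Σ b_i: 11/6·1 + 5/3·1 + 1·1 + 1·1 = 11/2 ≠ 1 ⇒ order 0.

0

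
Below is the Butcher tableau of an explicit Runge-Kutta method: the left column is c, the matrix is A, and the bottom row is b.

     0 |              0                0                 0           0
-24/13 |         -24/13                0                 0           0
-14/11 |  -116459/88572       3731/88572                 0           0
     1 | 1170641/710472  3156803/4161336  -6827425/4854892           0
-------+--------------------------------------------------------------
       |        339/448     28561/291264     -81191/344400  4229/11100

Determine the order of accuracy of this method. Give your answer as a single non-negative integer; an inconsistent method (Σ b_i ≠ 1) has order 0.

b = (339/448, 28561/291264, -81191/344400, 4229/11100)
c = (0, -24/13, -14/11, 1)
Ac = (0, 0, -574/7381, 3293/8458)
Σ b_i: 339/448·1 + 28561/291264·1 + (-81191/344400)·1 + 4229/11100·1 = 1 ✓
b·c: 28561/291264·(-24/13) + (-81191/344400)·(-14/11) + 4229/11100·1 = 1/2 ✓
b·c²: 28561/291264·576/169 + (-81191/344400)·196/121 + 4229/11100·1 = 1/3 ✓
b·Ac: (-81191/344400)·(-574/7381) + 4229/11100·3293/8458 = 1/6 ✓
b·c³: 28561/291264·(-13824/2197) + (-81191/344400)·(-2744/1331) + 4229/11100·1 = 1/4 ✓
b·(c∘Ac): (-81191/344400)·8036/81191 + 4229/11100·3293/8458 = 1/8 ✓
b·Ac²: (-81191/344400)·13776/95953 + 4229/11100·16909/54977 = 1/12 ✓
b·A²c: 4229/11100·925/8458 = 1/24 ✓; 4 stages ⇒ order 4.

4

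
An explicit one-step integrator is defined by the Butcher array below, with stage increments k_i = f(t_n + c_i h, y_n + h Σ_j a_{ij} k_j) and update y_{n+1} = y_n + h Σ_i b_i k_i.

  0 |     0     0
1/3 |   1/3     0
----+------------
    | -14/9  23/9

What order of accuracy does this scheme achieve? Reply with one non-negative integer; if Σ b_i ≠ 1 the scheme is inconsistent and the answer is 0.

1

b = (-14/9, 23/9)
c = (0, 1/3)
Σ b_i: (-14/9)·1 + 23/9·1 = 1 ✓
b·c: 23/9·1/3 = 23/27 ≠ 1/2 ⇒ order 1.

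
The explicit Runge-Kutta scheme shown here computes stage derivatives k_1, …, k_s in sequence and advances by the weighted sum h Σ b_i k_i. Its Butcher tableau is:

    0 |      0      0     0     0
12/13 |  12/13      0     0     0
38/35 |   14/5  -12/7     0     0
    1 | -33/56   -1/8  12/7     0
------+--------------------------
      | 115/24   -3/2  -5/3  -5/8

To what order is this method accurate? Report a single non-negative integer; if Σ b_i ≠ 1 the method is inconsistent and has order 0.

1

b = (115/24, -3/2, -5/3, -5/8)
c = (0, 12/13, 38/35, 1)
Ac = (0, 0, -144/91, 11121/6370)
Σ b_i: 115/24·1 + (-3/2)·1 + (-5/3)·1 + (-5/8)·1 = 1 ✓
b·c: (-3/2)·12/13 + (-5/3)·38/35 + (-5/8)·1 = -8341/2184 ≠ 1/2 ⇒ order 1.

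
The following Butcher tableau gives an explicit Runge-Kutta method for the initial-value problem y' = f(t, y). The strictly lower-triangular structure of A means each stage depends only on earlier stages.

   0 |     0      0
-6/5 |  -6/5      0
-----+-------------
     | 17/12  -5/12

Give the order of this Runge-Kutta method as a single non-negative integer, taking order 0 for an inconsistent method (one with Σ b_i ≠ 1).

2

b = (17/12, -5/12)
c = (0, -6/5)
Σ b_i: 17/12·1 + (-5/12)·1 = 1 ✓
b·c: (-5/12)·(-6/5) = 1/2 ✓; 2 stages ⇒ order 2.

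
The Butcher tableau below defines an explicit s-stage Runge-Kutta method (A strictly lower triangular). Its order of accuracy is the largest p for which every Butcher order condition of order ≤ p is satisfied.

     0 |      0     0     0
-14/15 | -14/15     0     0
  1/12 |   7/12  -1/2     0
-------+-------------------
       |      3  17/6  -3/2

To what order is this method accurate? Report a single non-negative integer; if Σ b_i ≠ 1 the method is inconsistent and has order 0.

0

b = (3, 17/6, -3/2)
c = (0, -14/15, 1/12)
Ac = (0, 0, 7/15)
Σ b_i: 3·1 + 17/6·1 + (-3/2)·1 = 13/3 ≠ 1 ⇒ order 0.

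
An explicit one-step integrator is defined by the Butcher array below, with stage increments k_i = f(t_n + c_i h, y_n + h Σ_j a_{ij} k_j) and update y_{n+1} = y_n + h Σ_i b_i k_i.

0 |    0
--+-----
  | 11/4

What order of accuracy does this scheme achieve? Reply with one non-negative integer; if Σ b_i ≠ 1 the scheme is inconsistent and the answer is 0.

0

b = (11/4)
c = (0)
Σ b_i: 11/4·1 = 11/4 ≠ 1 ⇒ order 0.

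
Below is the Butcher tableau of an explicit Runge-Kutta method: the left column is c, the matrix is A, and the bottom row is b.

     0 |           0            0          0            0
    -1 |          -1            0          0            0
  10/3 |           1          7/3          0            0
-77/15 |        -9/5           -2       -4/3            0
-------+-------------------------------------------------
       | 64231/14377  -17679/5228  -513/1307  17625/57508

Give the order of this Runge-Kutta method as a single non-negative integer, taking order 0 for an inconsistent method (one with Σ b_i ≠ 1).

3

b = (64231/14377, -17679/5228, -513/1307, 17625/57508)
c = (0, -1, 10/3, -77/15)
Ac = (0, 0, -7/3, -22/9)
Σ b_i: 64231/14377·1 + (-17679/5228)·1 + (-513/1307)·1 + 17625/57508·1 = 1 ✓
b·c: (-17679/5228)·(-1) + (-513/1307)·10/3 + 17625/57508·(-77/15) = 1/2 ✓
b·c²: (-17679/5228)·1 + (-513/1307)·100/9 + 17625/57508·5929/225 = 1/3 ✓
b·Ac: (-513/1307)·(-7/3) + 17625/57508·(-22/9) = 1/6 ✓
b·c³: (-17679/5228)·(-1) + (-513/1307)·1000/27 + 17625/57508·(-456533/3375) = -1237765/23526 ≠ 1/4 ⇒ order 3.
b·(c∘Ac): (-513/1307)·(-70/9) + 17625/57508·1694/135 = 162295/23526 ≠ 1/8
b·Ac²: (-513/1307)·7/3 + 17625/57508·(-454/27) = -1570631/258786 ≠ 1/12
b·A²c: 17625/57508·28/9 = 41125/43131 ≠ 1/24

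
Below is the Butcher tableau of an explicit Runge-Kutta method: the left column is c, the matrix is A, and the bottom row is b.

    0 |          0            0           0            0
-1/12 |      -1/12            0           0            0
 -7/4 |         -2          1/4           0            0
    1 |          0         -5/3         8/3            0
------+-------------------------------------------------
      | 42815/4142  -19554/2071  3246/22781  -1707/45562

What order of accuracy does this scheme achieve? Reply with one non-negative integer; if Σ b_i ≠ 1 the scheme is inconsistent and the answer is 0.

b = (42815/4142, -19554/2071, 3246/22781, -1707/45562)
c = (0, -1/12, -7/4, 1)
Ac = (0, 0, -1/48, -163/36)
Σ b_i: 42815/4142·1 + (-19554/2071)·1 + 3246/22781·1 + (-1707/45562)·1 = 1 ✓
b·c: (-19554/2071)·(-1/12) + 3246/22781·(-7/4) + (-1707/45562)·1 = 1/2 ✓
b·c²: (-19554/2071)·1/144 + 3246/22781·49/16 + (-1707/45562)·1 = 1/3 ✓
b·Ac: 3246/22781·(-1/48) + (-1707/45562)·(-163/36) = 1/6 ✓
b·c³: (-19554/2071)·(-1/1728) + 3246/22781·(-343/64) + (-1707/45562)·1 = -14830/18639 ≠ 1/4 ⇒ order 3.
b·(c∘Ac): 3246/22781·7/192 + (-1707/45562)·(-163/36) = 34759/198816 ≠ 1/8
b·Ac²: 3246/22781·1/576 + (-1707/45562)·3523/432 = -500741/1640232 ≠ 1/12
b·A²c: (-1707/45562)·(-1/18) = 569/273372 ≠ 1/24

3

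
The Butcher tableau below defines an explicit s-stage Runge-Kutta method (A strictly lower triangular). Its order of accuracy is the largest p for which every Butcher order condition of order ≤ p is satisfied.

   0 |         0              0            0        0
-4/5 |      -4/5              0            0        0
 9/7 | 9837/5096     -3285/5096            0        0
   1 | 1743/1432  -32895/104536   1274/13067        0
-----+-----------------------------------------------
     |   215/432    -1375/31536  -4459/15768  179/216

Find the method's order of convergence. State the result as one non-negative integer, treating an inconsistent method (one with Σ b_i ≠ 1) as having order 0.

b = (215/432, -1375/31536, -4459/15768, 179/216)
c = (0, -4/5, 9/7, 1)
Ac = (0, 0, 657/1274, 135/358)
Σ b_i: 215/432·1 + (-1375/31536)·1 + (-4459/15768)·1 + 179/216·1 = 1 ✓
b·c: (-1375/31536)·(-4/5) + (-4459/15768)·9/7 + 179/216·1 = 1/2 ✓
b·c²: (-1375/31536)·16/25 + (-4459/15768)·81/49 + 179/216·1 = 1/3 ✓
b·Ac: (-4459/15768)·657/1274 + 179/216·135/358 = 1/6 ✓
b·c³: (-1375/31536)·(-64/125) + (-4459/15768)·729/343 + 179/216·1 = 1/4 ✓
b·(c∘Ac): (-4459/15768)·5913/8918 + 179/216·135/358 = 1/8 ✓
b·Ac²: (-4459/15768)·(-1314/3185) + 179/216·(-36/895) = 1/12 ✓
b·A²c: 179/216·9/179 = 1/24 ✓; 4 stages ⇒ order 4.

4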